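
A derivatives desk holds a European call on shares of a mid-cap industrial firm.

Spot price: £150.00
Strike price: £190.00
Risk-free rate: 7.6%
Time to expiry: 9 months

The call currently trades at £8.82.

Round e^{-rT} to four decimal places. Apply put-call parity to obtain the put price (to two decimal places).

e^(−rT) = e^(−0.076·0.75) = 0.9446
Put-call parity: C − P = S − K·e^(−rT) = 150 − 190·0.9446 = 150 − 179.4740 = -29.4740
P = C − (C − P) = 8.82 − (-29.4740) = 38.2940

£38.29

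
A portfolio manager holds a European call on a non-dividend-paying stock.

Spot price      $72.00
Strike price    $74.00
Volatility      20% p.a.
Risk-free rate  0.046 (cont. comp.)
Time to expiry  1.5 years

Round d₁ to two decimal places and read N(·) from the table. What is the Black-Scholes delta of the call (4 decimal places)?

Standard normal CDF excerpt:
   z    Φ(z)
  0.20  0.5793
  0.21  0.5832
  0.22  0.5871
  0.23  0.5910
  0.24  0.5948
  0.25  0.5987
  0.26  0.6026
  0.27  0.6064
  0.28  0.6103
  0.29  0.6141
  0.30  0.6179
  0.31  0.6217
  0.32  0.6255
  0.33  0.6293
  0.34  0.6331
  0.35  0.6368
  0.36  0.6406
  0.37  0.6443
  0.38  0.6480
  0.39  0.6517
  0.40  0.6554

σ√T = 0.2·√1.5 = 0.2449
d₁ = [ln(72/74) + (0.046 + 0.2²/2)·1.5] / 0.2449 = [-0.0274 + 0.0990] / 0.2449 = 0.2923 ≈ 0.29
N(d₁) = N(0.29) = 0.6141
Δ_call = N(d₁) = 0.6141

0.6141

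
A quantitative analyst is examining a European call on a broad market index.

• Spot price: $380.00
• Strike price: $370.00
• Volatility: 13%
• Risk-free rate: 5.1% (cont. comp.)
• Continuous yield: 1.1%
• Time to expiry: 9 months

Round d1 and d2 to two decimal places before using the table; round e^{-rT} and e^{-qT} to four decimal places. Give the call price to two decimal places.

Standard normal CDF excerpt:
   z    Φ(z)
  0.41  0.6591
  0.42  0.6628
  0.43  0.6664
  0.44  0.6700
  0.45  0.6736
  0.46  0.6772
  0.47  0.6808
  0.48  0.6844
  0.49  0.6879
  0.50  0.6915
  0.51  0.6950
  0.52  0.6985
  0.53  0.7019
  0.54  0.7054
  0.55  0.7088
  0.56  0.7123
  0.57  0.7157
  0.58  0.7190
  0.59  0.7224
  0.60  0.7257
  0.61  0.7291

$28.57

σ√T = 0.13 × 0.8660 = 0.1126
d₁ = [ln(380/370) + (0.051 − 0.011 + 0.13²/2)·0.75] / 0.1126 = [0.0267 + 0.0363] / 0.1126 = 0.5596 → 0.56
d₂ = d₁ − σ√T = 0.5596 − 0.1126 = 0.4471 → 0.45
e^(−qT) = e^(−0.011·0.75) = 0.9918;  e^(−rT) = e^(−0.051·0.75) = 0.9625
N(d₁) = N(0.56) = 0.7123;  N(d₂) = N(0.45) = 0.6736
C = 380·0.9918·0.7123 − 370·0.9625·0.6736 = 268.4545 − 239.8858 = 28.5687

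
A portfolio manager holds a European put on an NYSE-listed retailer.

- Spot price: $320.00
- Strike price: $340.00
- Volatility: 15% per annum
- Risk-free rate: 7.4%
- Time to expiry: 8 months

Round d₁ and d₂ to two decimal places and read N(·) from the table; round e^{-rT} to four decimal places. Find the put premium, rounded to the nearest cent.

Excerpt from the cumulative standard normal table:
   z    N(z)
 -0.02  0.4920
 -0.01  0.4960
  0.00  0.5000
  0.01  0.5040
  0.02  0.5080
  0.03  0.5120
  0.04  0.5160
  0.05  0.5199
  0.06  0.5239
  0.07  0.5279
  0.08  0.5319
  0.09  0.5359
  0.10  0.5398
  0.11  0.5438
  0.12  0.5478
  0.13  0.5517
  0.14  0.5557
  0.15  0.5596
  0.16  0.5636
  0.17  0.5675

$17.27

T = 0.6667;  σ√T = 0.1225
ln(S/K) + (r + σ²/2)T = ln(320/340) + (0.074 + 0.15²/2)·0.6667 = -0.0606 + 0.0568 = -0.0038
d₁ = -0.0038 / 0.1225 = -0.0310 ≈ -0.03
d₂ = d₁ − σ√T = -0.0310 − 0.1225 = -0.1534 ≈ -0.15
e^(−rT) = e^(−0.074·0.6667) = 0.9519
P = 340·0.9519·N(0.15) − 320·N(0.03) = 340·0.9519·0.5596 − 320·0.5120 = 181.1123 − 163.8400 = 17.2723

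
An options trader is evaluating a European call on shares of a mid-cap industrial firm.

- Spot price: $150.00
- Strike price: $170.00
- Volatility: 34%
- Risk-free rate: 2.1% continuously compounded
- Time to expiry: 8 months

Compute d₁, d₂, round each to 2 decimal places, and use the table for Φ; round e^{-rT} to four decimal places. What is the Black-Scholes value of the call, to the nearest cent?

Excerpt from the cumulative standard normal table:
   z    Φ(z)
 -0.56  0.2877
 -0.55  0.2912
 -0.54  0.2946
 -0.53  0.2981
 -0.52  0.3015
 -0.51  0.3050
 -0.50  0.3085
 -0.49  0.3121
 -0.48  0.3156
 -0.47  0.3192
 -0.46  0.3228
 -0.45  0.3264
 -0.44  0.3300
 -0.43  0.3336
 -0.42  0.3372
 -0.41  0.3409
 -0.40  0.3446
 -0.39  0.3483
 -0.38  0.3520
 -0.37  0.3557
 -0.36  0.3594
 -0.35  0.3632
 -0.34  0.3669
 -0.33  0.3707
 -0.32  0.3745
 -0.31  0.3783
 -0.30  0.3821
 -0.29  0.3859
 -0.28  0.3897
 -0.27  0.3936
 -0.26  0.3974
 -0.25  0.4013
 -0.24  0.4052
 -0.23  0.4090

σ√T = 0.34·√0.6667 = 0.2776
d₁ = [ln(150/170) + (0.021 + 0.34²/2)·0.6667] / 0.2776 = [-0.1252 + 0.0525] / 0.2776 = -0.2616 ≈ -0.26
d₂ = d₁ − σ√T = -0.2616 − 0.2776 = -0.5392 ≈ -0.54
e^(−rT) = e^(−0.021·0.6667) = 0.9861
N(d₁) = N(-0.26) = 0.3974;  N(d₂) = N(-0.54) = 0.2946
C = 150·0.3974 − 170·0.9861·0.2946 = 59.6100 − 49.3859 = 10.2241

$10.22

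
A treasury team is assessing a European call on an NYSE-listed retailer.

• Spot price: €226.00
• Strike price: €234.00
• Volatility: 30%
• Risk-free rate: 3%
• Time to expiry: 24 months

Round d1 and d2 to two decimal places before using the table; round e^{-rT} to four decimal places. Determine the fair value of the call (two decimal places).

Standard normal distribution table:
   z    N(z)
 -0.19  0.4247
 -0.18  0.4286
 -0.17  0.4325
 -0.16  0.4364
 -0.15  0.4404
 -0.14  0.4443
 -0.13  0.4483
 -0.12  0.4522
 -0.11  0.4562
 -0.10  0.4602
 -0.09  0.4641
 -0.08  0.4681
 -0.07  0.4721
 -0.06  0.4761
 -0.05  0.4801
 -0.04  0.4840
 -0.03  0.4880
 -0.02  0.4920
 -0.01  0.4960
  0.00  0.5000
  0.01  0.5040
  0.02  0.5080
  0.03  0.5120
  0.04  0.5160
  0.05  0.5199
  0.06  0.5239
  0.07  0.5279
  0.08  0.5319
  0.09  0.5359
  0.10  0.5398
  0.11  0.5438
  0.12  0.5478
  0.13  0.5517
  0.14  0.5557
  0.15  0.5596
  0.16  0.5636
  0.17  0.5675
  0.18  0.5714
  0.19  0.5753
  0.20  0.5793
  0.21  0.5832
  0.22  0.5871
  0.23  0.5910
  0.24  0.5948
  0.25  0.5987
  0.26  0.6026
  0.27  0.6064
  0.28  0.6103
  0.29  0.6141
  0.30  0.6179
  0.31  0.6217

€39.99

σ√T = 0.3·√2 = 0.4243
d₁ = [ln(226/234) + (0.03 + 0.3²/2)·2] / 0.4243 = [-0.0348 + 0.1500] / 0.4243 = 0.2716 → 0.27
d₂ = d₁ − σ√T = 0.2716 − 0.4243 = -0.1527 → -0.15
exp(−rT) = exp(−0.03·2) = 0.9418
C = 226·N(0.27) − 234·0.9418·N(-0.15) = 226·0.6064 − 234·0.9418·0.4404 = 137.0464 − 97.0559 = 39.9905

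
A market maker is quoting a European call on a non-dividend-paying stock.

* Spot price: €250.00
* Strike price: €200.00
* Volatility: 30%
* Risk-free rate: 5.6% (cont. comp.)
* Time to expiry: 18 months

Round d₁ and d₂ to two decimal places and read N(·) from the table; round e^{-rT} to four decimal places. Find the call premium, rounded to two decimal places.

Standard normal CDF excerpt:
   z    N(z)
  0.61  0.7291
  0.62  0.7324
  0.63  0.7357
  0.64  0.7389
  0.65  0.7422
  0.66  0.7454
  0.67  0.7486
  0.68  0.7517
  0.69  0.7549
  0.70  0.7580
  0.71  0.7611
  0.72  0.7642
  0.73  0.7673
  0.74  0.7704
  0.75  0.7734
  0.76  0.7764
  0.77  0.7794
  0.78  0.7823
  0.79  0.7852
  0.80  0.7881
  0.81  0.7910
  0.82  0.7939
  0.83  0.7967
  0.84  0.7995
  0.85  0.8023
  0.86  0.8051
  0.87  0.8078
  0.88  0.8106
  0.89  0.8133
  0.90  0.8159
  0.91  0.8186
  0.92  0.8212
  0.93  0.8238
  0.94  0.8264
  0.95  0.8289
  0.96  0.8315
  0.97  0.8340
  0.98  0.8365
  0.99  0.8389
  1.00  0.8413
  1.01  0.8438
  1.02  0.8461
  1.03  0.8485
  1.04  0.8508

σ√T = 0.3·√1.5 = 0.3674
d₁ = [ln(250/200) + (0.056 + 0.3²/2)·1.5] / 0.3674 = [0.2231 + 0.1515] / 0.3674 = 1.0197 which rounds to 1.02
d₂ = d₁ − σ√T = 1.0197 − 0.3674 = 0.6522 which rounds to 0.65
exp(−rT) = exp(−0.056·1.5) = 0.9194
C = 250·N(1.02) − 200·0.9194·N(0.65) = 250·0.8461 − 200·0.9194·0.7422 = 211.5250 − 136.4757 = 75.0493

€75.05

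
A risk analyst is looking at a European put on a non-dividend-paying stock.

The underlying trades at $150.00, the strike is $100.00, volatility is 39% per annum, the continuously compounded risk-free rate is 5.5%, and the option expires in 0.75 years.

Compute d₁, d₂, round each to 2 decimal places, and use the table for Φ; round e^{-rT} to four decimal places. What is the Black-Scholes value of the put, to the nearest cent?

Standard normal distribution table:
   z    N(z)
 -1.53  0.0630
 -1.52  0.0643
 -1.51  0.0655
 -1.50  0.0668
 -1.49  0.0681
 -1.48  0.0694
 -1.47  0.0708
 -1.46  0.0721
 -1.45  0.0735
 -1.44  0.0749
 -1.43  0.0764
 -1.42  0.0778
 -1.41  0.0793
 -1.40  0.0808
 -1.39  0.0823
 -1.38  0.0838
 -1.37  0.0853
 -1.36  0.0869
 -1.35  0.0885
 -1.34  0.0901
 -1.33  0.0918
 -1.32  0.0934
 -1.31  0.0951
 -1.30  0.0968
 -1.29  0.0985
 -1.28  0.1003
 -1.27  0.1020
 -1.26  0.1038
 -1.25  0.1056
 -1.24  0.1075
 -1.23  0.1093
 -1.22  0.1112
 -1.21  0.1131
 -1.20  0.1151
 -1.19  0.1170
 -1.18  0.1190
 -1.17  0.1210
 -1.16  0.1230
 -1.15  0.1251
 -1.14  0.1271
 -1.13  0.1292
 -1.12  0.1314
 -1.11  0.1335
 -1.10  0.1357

$1.79

σ√T = 0.39 × 0.8660 = 0.3377
ln(S/K) + (r + σ²/2)T = ln(150/100) + (0.055 + 0.39²/2)·0.75 = 0.4055 + 0.0983 = 0.5038
d₁ = 0.5038 / 0.3377 = 1.4915 ⇒ 1.49
d₂ = d₁ − σ√T = 1.4915 − 0.3377 = 1.1537 ⇒ 1.15
e^(−rT) = e^(−0.055·0.75) = 0.9596
N(−d₂) = N(-1.15) = 0.1251;  N(−d₁) = N(-1.49) = 0.0681
P = 100·0.9596·0.1251 − 150·0.0681 = 12.0046 − 10.2150 = 1.7896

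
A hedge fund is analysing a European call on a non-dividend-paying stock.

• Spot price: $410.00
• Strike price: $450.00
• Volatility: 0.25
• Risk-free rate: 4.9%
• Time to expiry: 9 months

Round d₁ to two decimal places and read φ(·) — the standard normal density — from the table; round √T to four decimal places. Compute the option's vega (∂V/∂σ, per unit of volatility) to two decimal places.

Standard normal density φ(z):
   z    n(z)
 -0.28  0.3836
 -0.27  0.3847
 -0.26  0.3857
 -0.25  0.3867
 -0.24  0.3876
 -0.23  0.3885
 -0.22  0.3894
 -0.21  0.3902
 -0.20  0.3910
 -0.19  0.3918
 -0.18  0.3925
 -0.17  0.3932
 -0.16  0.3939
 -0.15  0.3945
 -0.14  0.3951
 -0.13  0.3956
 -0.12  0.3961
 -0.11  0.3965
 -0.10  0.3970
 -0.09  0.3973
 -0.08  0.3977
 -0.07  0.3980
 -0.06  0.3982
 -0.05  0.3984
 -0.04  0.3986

σ√T = 0.25 × 0.8660 = 0.2165
d₁ = [ln(410/450) + (0.049 + ½·0.25²)·0.75] / (σ√T) = (-0.0931 + 0.0602) / 0.2165 = -0.1520 → -0.15
√T = √0.75 = 0.8660
φ(d₁) = φ(-0.15) = 0.3945
vega = S·φ(d₁)·√T = 410·0.3945·0.8660 = 140.0712

140.07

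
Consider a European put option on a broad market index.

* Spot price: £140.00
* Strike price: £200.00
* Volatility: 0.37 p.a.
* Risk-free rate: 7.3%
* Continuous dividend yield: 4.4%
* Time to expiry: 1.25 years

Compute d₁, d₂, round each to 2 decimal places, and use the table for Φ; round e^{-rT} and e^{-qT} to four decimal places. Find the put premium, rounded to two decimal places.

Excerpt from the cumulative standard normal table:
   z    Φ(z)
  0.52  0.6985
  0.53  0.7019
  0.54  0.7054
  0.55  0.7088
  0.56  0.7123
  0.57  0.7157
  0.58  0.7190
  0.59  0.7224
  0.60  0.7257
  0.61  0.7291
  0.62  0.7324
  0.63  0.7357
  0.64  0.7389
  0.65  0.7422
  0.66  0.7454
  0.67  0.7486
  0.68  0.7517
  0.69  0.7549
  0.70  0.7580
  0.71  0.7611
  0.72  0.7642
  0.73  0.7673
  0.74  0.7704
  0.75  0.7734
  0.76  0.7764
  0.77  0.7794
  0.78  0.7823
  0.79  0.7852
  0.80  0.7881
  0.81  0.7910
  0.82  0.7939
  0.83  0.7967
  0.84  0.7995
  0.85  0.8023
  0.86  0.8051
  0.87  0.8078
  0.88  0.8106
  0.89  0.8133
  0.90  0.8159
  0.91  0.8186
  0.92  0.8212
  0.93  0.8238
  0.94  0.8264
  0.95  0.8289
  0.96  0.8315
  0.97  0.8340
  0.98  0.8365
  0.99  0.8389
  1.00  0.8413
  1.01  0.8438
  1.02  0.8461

T = 1.25;  σ√T = 0.4137
d₁ = [ln(140/200) + (0.073 − 0.044 + ½·0.37²)·1.25] / (σ√T) = (-0.3567 + 0.1218) / 0.4137 = -0.5677 ⇒ -0.57
d₂ = -0.5677 − 0.4137 = -0.9814 ⇒ -0.98
e^(−qT) = e^(−0.044·1.25) = 0.9465;  e^(−rT) = e^(−0.073·1.25) = 0.9128
N(−d₂) = N(0.98) = 0.8365;  N(−d₁) = N(0.57) = 0.7157
P = 200·0.9128·0.8365 − 140·0.9465·0.7157 = 152.7114 − 94.8374 = 57.8740

£57.87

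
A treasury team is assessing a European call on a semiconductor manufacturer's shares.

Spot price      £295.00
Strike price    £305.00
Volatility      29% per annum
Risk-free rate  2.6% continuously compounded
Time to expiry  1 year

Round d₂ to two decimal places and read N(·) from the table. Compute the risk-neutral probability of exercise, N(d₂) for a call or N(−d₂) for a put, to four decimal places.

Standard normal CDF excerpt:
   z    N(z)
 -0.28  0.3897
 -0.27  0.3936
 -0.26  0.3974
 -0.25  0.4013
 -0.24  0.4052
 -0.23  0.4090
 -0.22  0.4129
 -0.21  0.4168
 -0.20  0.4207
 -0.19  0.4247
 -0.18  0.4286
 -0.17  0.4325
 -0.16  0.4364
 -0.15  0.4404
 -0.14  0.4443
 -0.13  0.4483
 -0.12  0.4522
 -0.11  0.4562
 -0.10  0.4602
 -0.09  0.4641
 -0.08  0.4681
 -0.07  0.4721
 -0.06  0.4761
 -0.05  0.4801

0.4325

σ√T = 0.29·√1 = 0.2900
d₁ = [ln(295/305) + (0.026 + 0.29²/2)·1] / 0.2900 = [-0.0333 + 0.0680] / 0.2900 = 0.1197 ≈ 0.12
d₂ = d₁ − σ√T = 0.1197 − 0.2900 = -0.1703 ≈ -0.17
Pr(exercise) under Q = N(d₂) = 0.4325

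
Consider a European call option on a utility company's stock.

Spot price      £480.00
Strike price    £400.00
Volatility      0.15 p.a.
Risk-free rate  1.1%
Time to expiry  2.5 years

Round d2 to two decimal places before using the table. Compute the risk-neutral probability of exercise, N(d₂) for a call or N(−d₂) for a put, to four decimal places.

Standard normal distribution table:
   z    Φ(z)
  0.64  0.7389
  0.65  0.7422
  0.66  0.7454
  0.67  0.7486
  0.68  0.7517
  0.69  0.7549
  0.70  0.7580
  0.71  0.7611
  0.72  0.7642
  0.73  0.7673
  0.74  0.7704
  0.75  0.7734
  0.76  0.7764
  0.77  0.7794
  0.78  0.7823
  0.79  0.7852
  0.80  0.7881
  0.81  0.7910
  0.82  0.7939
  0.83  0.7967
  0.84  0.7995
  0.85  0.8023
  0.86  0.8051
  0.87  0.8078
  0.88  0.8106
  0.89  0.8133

0.7794

T = 2.5;  σ√T = 0.2372
ln(S/K) + (r + σ²/2)T = ln(480/400) + (0.011 + 0.15²/2)·2.5 = 0.1823 + 0.0556 = 0.2379
d₁ = 0.2379 / 0.2372 = 1.0033 which rounds to 1.00
d₂ = d₁ − σ√T = 1.0033 − 0.2372 = 0.7661 which rounds to 0.77
Risk-neutral Pr[S_T > K] = N(d₂) = N(0.77) = 0.7794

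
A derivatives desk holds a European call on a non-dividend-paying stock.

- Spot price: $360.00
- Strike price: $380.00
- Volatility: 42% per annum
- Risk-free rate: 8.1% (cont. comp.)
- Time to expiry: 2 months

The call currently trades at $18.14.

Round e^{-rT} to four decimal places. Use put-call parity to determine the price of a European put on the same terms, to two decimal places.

$33.05

exp(−rT) = exp(−0.081·0.1667) = 0.9866
Put-call parity: C − P = S − K·e^(−rT) = 360 − 380·0.9866 = 360 − 374.9080 = -14.9080
P = C − (C − P) = 18.14 − (-14.9080) = 33.0480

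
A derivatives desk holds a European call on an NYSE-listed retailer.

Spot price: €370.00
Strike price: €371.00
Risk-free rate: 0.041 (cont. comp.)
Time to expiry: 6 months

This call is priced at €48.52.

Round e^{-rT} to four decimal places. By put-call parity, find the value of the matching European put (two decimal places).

€41.99

e^(−rT) = e^(−0.041·0.5) = 0.9797
Put-call parity: C − P = S − K·e^(−rT) = 370 − 371·0.9797 = 370 − 363.4687 = 6.5313
P = C − (C − P) = 48.52 − (6.5313) = 41.9887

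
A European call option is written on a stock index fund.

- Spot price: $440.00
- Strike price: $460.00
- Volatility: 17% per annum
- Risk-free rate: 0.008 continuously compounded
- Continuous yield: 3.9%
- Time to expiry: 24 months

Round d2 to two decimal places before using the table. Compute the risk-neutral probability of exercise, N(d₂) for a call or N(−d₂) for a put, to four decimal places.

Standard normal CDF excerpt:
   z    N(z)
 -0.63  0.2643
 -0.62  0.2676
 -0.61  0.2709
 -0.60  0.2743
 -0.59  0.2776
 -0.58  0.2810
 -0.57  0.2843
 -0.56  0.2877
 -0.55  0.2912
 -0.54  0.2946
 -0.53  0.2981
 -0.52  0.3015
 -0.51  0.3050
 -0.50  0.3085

0.2877

T = 2;  σ√T = 0.2404
d₁ = [ln(440/460) + (0.008 − 0.039 + 0.17²/2)·2] / 0.2404 = [-0.0445 − 0.0331] / 0.2404 = -0.3226 → -0.32
d₂ = d₁ − σ√T = -0.3226 − 0.2404 = -0.5630 → -0.56
Risk-neutral Pr[S_T > K] = N(d₂) = N(-0.56) = 0.2877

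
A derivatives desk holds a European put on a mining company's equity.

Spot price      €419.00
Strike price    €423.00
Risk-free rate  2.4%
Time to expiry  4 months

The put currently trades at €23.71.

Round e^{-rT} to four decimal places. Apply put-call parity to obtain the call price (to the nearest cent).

€23.09

exp(−rT) = exp(−0.024·0.3333) = 0.9920
Put-call parity: C − P = S − K·e^(−rT) = 419 − 423·0.9920 = 419 − 419.6160 = -0.6160
C = P + (C − P) = 23.71 + (-0.6160) = 23.0940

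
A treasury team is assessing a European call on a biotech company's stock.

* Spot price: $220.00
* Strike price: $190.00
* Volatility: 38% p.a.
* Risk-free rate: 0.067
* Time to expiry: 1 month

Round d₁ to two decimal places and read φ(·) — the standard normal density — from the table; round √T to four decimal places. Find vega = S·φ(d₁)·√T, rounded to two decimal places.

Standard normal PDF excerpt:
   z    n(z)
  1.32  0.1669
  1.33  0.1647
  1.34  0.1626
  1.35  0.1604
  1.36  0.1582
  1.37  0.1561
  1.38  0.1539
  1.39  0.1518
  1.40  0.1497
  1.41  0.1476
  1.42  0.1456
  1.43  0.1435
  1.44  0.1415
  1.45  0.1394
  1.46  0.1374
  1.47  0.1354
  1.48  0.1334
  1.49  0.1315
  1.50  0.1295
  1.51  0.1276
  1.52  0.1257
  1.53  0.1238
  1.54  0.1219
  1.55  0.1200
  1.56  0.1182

8.99

σ√T = 0.38 × 0.2887 = 0.1097
d₁ = [ln(220/190) + (0.067 + 0.38²/2)·0.08333] / 0.1097 = [0.1466 + 0.0116] / 0.1097 = 1.4422 → 1.44
√T = √0.08333 = 0.2887
φ(d₁) = φ(1.44) = 0.1415
vega = S·φ(d₁)·√T = 220·0.1415·0.2887 = 8.9872
(The put has the same vega.)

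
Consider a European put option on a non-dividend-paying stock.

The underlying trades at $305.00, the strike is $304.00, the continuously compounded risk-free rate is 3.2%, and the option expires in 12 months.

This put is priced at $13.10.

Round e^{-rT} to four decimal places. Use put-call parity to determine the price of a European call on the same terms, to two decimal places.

exp(−rT) = exp(−0.032·1) = 0.9685
Put-call parity: C − P = S − K·e^(−rT) = 305 − 304·0.9685 = 305 − 294.4240 = 10.5760
C = P + (C − P) = 13.10 + (10.5760) = 23.6760

$23.68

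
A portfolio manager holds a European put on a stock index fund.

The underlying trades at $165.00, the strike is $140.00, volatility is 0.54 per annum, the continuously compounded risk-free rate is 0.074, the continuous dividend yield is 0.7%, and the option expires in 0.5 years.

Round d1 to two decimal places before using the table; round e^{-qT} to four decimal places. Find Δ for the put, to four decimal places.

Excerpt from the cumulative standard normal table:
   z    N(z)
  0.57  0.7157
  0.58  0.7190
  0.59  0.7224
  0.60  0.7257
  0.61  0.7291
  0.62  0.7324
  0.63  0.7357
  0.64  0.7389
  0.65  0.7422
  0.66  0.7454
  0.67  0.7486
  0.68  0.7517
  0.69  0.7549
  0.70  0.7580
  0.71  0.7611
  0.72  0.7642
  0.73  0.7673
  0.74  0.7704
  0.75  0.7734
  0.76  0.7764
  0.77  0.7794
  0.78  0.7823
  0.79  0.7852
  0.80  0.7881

σ√T = 0.54 × 0.7071 = 0.3818
d₁ = [ln(165/140) + (0.074 − 0.007 + 0.54²/2)·0.5] / 0.3818 = [0.1643 + 0.1064] / 0.3818 = 0.7089 ⇒ 0.71
N(d₁) = N(0.71) = 0.7611
Δ_put = e^(−qT)·(N(d₁) − 1) = 0.9965·(0.7611 − 1) = -0.2381

-0.2381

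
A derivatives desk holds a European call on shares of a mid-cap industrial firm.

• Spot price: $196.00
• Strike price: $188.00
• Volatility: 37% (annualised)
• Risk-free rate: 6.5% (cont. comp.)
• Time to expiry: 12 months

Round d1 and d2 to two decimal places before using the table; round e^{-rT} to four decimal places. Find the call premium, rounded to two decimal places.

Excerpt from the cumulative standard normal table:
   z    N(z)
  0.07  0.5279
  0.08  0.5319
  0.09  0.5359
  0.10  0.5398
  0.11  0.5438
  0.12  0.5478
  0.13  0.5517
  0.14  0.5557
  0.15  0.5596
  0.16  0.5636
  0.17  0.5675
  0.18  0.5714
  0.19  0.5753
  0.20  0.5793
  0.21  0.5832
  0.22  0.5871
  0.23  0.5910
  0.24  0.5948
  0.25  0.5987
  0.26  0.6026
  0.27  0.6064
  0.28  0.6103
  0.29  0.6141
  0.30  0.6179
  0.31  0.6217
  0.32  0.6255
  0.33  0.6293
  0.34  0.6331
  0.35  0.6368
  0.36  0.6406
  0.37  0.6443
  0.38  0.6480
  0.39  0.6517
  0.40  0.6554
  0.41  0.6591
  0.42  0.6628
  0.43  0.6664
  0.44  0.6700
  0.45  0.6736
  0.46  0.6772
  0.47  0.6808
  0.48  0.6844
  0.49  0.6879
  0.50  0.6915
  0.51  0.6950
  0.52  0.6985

$38.34

σ√T = 0.37·√1 = 0.3700
d₁ = [ln(196/188) + (0.065 + 0.37²/2)·1] / 0.3700 = [0.0417 + 0.1335] / 0.3700 = 0.4733 ⇒ 0.47
d₂ = d₁ − σ√T = 0.4733 − 0.3700 = 0.1033 ⇒ 0.10
exp(−rT) = exp(−0.065·1) = 0.9371
C = 196·N(0.47) − 188·0.9371·N(0.10) = 196·0.6808 − 188·0.9371·0.5398 = 133.4368 − 95.0992 = 38.3376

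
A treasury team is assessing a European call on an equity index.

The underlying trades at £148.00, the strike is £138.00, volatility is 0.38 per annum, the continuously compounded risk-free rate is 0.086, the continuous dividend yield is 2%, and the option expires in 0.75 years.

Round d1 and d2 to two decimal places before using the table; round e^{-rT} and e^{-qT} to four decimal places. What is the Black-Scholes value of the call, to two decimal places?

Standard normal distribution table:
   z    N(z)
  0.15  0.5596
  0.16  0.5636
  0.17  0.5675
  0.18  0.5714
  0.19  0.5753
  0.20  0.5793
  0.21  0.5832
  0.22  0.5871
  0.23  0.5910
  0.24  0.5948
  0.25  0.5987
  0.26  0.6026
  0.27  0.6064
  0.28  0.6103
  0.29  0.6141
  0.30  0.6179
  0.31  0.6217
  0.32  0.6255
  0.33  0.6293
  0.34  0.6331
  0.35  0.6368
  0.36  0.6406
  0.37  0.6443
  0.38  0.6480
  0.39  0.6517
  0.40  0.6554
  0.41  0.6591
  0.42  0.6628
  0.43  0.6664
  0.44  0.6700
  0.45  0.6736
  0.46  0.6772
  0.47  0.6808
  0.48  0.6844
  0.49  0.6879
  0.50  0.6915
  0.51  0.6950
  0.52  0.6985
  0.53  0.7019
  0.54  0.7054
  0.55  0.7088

σ√T = 0.38 × 0.8660 = 0.3291
d₁ = [ln(148/138) + (0.086 − 0.02 + 0.38²/2)·0.75] / 0.3291 = [0.0700 + 0.1036] / 0.3291 = 0.5275 ≈ 0.53
d₂ = d₁ − σ√T = 0.5275 − 0.3291 = 0.1985 ≈ 0.20
exp(−qT) = exp(−0.02·0.75) = 0.9851;  exp(−rT) = exp(−0.086·0.75) = 0.9375
C = 148·0.9851·N(0.53) − 138·0.9375·N(0.20) = 148·0.9851·0.7019 − 138·0.9375·0.5793 = 102.3334 − 74.9469 = 27.3864

£27.39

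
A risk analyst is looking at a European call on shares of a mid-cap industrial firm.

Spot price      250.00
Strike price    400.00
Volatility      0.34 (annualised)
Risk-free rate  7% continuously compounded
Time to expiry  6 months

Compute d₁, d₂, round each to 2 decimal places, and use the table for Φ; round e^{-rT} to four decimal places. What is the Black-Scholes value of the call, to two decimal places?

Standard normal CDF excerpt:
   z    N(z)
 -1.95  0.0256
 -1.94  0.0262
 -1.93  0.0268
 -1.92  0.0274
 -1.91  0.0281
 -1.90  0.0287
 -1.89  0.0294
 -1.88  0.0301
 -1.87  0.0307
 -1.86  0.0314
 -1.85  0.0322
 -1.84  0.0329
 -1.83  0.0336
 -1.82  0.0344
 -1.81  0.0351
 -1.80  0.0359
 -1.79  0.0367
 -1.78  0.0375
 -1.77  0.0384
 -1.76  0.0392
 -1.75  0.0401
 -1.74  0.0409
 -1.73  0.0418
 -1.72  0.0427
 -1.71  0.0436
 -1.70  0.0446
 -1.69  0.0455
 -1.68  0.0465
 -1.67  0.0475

1.02

T = 0.5;  σ√T = 0.2404
ln(S/K) + (r + σ²/2)T = ln(250/400) + (0.07 + 0.34²/2)·0.5 = -0.4700 + 0.0639 = -0.4061
d₁ = -0.4061 / 0.2404 = -1.6892 → -1.69
d₂ = d₁ − σ√T = -1.6892 − 0.2404 = -1.9296 → -1.93
exp(−rT) = exp(−0.07·0.5) = 0.9656
N(d₁) = N(-1.69) = 0.0455;  N(d₂) = N(-1.93) = 0.0268
C = 250·0.0455 − 400·0.9656·0.0268 = 11.3750 − 10.3512 = 1.0238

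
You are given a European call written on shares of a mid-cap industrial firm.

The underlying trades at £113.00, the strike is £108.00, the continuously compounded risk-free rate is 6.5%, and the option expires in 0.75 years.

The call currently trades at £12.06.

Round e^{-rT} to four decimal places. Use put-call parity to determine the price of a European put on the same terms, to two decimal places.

£1.92

exp(−rT) = exp(−0.065·0.75) = 0.9524
Put-call parity: C − P = S − K·e^(−rT) = 113 − 108·0.9524 = 113 − 102.8592 = 10.1408
P = C − (C − P) = 12.06 − (10.1408) = 1.9192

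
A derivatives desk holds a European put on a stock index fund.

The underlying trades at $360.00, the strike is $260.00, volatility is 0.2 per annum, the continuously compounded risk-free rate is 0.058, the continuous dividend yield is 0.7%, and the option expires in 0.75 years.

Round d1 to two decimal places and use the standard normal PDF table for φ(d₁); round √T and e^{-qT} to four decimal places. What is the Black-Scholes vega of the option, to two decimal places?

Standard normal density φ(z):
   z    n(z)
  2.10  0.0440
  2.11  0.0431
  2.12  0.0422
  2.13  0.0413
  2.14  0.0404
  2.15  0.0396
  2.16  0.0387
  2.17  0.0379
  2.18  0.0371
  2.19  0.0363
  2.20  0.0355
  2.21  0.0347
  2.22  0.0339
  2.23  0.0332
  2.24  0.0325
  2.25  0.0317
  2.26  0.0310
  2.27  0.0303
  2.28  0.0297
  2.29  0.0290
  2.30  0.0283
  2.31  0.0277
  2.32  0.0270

11.26

σ√T = 0.2·√0.75 = 0.1732
ln(S/K) + (r − q + σ²/2)T = ln(360/260) + (0.058 − 0.007 + 0.2²/2)·0.75 = 0.3254 + 0.0533 = 0.3787
d₁ = 0.3787 / 0.1732 = 2.1863 → 2.19
√T = √0.75 = 0.8660
φ(d₁) = φ(2.19) = 0.0363
e^(−qT) = e^(−0.007·0.75) = 0.9948
vega = S·e^(−qT)·φ(d₁)·√T = 360·0.9948·0.0363·0.8660 = 11.2580
(Vega is the same for a European call and put with the same parameters.)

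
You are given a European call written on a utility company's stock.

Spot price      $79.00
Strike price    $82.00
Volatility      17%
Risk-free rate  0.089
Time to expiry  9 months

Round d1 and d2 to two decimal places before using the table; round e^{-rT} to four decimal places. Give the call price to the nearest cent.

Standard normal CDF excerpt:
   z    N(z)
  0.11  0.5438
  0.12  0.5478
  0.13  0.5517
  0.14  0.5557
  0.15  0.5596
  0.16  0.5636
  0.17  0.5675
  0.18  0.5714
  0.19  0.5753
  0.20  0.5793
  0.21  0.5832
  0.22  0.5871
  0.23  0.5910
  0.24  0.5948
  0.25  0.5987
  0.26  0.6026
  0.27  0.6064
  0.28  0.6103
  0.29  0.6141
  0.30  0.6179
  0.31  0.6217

σ√T = 0.17·√0.75 = 0.1472
d₁ = [ln(79/82) + (0.089 + 0.17²/2)·0.75] / 0.1472 = [-0.0373 + 0.0776] / 0.1472 = 0.2738 ⇒ 0.27
d₂ = d₁ − σ√T = 0.2738 − 0.1472 = 0.1266 ⇒ 0.13
e^(−rT) = e^(−0.089·0.75) = 0.9354
C = 79·N(0.27) − 82·0.9354·N(0.13) = 79·0.6064 − 82·0.9354·0.5517 = 47.9056 − 42.3169 = 5.5887

$5.59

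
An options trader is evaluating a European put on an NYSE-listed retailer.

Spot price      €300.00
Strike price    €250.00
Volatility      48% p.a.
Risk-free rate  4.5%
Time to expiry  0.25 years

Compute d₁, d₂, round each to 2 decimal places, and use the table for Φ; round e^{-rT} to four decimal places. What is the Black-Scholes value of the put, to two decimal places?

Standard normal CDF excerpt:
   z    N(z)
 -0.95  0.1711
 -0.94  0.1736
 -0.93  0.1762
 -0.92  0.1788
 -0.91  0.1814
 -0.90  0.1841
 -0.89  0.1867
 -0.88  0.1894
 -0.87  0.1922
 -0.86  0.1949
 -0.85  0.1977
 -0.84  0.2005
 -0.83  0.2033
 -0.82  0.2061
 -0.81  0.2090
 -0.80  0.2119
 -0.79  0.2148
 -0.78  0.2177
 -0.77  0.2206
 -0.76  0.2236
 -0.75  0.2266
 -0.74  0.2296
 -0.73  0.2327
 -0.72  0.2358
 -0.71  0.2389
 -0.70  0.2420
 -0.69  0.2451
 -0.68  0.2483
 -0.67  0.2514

€7.73

σ√T = 0.48·√0.25 = 0.2400
d₁ = [ln(300/250) + (0.045 + ½·0.48²)·0.25] / (σ√T) = (0.1823 + 0.0401) / 0.2400 = 0.9265 ⇒ 0.93
d₂ = 0.9265 − 0.2400 = 0.6865 ⇒ 0.69
e^(−rT) = e^(−0.045·0.25) = 0.9888
P = 250·0.9888·N(-0.69) − 300·N(-0.93) = 250·0.9888·0.2451 − 300·0.1762 = 60.5887 − 52.8600 = 7.7287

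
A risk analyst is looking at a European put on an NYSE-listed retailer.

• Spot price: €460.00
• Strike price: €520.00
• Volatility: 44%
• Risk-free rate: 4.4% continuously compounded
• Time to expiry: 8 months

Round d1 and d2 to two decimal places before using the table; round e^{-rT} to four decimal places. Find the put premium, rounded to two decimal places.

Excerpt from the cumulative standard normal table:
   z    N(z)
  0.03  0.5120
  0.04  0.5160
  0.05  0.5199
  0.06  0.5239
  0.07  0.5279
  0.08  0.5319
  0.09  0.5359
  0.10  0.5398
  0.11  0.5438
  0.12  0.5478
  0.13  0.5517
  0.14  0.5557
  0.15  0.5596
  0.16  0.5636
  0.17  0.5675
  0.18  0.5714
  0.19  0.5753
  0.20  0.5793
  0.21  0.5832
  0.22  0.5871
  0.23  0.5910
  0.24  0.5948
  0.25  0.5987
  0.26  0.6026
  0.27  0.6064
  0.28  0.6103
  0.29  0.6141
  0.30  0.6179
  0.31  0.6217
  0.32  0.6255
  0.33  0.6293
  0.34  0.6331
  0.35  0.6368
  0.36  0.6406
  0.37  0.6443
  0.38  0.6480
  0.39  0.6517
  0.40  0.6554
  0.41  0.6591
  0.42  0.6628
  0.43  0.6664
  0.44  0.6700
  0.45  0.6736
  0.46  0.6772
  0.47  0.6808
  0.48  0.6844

€93.66

σ√T = 0.44 × 0.8165 = 0.3593
d₁ = [ln(460/520) + (0.044 + 0.44²/2)·0.6667] / 0.3593 = [-0.1226 + 0.0939] / 0.3593 = -0.0800 ⇒ -0.08
d₂ = d₁ − σ√T = -0.0800 − 0.3593 = -0.4392 ⇒ -0.44
e^(−rT) = e^(−0.044·0.6667) = 0.9711
P = 520·0.9711·N(0.44) − 460·N(0.08) = 520·0.9711·0.6700 − 460·0.5319 = 338.3312 − 244.6740 = 93.6572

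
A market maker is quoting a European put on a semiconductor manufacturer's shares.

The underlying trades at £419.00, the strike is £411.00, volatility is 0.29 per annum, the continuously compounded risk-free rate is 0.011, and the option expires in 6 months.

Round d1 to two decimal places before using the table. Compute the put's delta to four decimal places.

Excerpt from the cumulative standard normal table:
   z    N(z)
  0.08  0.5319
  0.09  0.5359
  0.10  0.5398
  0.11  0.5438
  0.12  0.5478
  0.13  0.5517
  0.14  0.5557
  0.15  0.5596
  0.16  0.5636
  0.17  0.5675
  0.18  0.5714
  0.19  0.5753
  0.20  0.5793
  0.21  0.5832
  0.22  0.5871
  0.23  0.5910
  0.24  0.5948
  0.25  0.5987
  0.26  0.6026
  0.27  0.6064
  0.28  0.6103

T = 0.5;  σ√T = 0.2051
d₁ = [ln(419/411) + (0.011 + 0.29²/2)·0.5] / 0.2051 = [0.0193 + 0.0265] / 0.2051 = 0.2234 ≈ 0.22
N(d₁) = N(0.22) = 0.5871
Δ_put = N(d₁) − 1 = 0.5871 − 1 = -0.4129

-0.4129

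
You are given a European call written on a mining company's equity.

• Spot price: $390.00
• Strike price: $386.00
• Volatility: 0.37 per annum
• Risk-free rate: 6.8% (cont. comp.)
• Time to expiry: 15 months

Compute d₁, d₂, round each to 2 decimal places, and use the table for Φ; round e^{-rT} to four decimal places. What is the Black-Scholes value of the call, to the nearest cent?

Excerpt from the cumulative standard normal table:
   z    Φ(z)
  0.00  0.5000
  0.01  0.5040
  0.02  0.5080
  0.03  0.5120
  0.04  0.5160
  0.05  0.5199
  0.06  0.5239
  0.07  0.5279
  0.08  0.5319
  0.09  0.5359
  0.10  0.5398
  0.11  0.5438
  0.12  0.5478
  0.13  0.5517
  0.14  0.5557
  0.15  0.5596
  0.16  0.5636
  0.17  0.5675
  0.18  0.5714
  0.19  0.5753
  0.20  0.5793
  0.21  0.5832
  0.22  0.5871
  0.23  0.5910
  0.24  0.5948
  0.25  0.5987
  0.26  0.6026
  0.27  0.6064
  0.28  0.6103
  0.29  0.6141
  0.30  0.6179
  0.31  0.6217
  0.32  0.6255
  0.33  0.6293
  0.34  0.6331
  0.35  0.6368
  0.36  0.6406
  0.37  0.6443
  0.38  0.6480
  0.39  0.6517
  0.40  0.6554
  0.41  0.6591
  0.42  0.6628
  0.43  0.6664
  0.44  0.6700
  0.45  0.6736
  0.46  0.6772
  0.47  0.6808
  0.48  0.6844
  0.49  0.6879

σ√T = 0.37 × 1.1180 = 0.4137
d₁ = [ln(390/386) + (0.068 + 0.37²/2)·1.25] / 0.4137 = [0.0103 + 0.1706] / 0.4137 = 0.4372 which rounds to 0.44
d₂ = d₁ − σ√T = 0.4372 − 0.4137 = 0.0236 which rounds to 0.02
exp(−rT) = exp(−0.068·1.25) = 0.9185
N(d₁) = N(0.44) = 0.6700;  N(d₂) = N(0.02) = 0.5080
C = 390·0.6700 − 386·0.9185·0.5080 = 261.3000 − 180.1068 = 81.1932

$81.19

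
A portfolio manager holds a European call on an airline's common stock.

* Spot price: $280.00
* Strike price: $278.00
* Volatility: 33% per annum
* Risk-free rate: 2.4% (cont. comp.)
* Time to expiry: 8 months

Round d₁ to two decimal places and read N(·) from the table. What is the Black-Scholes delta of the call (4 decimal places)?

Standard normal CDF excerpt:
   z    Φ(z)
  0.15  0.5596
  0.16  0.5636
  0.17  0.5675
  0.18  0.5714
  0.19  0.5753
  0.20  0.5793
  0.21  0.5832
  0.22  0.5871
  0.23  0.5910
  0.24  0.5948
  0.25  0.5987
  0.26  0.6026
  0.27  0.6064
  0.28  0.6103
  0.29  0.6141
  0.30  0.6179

0.5871

σ√T = 0.33 × 0.8165 = 0.2694
d₁ = [ln(280/278) + (0.024 + 0.33²/2)·0.6667] / 0.2694 = [0.0072 + 0.0523] / 0.2694 = 0.2207 → 0.22
N(d₁) = N(0.22) = 0.5871
Δ_call = N(d₁) = 0.5871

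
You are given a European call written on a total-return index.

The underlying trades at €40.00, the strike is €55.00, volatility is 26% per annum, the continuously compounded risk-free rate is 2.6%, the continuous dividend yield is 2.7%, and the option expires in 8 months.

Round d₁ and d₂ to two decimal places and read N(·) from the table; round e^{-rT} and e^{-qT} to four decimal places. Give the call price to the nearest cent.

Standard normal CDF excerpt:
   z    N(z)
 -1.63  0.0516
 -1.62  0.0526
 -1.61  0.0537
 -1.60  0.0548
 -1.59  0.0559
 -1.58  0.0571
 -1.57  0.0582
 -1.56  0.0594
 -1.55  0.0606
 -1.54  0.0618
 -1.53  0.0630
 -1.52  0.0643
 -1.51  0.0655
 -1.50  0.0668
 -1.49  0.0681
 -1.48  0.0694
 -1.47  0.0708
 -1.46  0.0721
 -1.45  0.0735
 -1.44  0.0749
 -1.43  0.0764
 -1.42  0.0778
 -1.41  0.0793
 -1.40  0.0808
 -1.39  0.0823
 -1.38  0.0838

€0.27

σ√T = 0.26·√0.6667 = 0.2123
d₁ = [ln(40/55) + (0.026 − 0.027 + 0.26²/2)·0.6667] / 0.2123 = [-0.3185 + 0.0219] / 0.2123 = -1.3971 ⇒ -1.40
d₂ = d₁ − σ√T = -1.3971 − 0.2123 = -1.6094 ⇒ -1.61
exp(−qT) = exp(−0.027·0.6667) = 0.9822;  exp(−rT) = exp(−0.026·0.6667) = 0.9828
N(d₁) = N(-1.40) = 0.0808;  N(d₂) = N(-1.61) = 0.0537
C = 40·0.9822·0.0808 − 55·0.9828·0.0537 = 3.1745 − 2.9027 = 0.2718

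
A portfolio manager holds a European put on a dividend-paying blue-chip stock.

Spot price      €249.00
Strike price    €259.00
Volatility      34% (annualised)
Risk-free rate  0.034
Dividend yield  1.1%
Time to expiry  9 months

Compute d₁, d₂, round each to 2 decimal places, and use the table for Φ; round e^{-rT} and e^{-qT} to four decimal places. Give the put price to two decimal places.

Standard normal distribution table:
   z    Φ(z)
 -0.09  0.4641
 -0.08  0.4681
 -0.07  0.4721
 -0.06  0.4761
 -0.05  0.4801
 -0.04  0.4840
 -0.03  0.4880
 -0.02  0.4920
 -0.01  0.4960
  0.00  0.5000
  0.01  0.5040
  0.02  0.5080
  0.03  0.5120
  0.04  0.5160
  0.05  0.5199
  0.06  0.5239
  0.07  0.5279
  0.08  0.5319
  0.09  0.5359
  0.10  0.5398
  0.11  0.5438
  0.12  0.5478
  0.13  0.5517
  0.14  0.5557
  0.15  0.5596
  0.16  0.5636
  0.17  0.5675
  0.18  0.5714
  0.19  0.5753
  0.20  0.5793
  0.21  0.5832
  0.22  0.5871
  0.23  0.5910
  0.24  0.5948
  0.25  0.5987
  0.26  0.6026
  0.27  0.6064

σ√T = 0.34 × 0.8660 = 0.2944
d₁ = [ln(249/259) + (0.034 − 0.011 + ½·0.34²)·0.75] / (σ√T) = (-0.0394 + 0.0606) / 0.2944 = 0.0721 → 0.07
d₂ = 0.0721 − 0.2944 = -0.2224 → -0.22
exp(−qT) = exp(−0.011·0.75) = 0.9918;  exp(−rT) = exp(−0.034·0.75) = 0.9748
N(−d₂) = N(0.22) = 0.5871;  N(−d₁) = N(-0.07) = 0.4721
P = 259·0.9748·0.5871 − 249·0.9918·0.4721 = 148.2270 − 116.5890 = 31.6380

€31.64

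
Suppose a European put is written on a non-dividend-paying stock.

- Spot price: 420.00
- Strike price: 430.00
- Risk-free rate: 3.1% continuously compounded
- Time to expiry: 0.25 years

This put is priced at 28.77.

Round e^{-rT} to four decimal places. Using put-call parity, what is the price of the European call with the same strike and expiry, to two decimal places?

e^(−rT) = e^(−0.031·0.25) = 0.9923
Put-call parity: C − P = S − K·e^(−rT) = 420 − 430·0.9923 = 420 − 426.6890 = -6.6890
C = P + (C − P) = 28.77 + (-6.6890) = 22.0810

22.08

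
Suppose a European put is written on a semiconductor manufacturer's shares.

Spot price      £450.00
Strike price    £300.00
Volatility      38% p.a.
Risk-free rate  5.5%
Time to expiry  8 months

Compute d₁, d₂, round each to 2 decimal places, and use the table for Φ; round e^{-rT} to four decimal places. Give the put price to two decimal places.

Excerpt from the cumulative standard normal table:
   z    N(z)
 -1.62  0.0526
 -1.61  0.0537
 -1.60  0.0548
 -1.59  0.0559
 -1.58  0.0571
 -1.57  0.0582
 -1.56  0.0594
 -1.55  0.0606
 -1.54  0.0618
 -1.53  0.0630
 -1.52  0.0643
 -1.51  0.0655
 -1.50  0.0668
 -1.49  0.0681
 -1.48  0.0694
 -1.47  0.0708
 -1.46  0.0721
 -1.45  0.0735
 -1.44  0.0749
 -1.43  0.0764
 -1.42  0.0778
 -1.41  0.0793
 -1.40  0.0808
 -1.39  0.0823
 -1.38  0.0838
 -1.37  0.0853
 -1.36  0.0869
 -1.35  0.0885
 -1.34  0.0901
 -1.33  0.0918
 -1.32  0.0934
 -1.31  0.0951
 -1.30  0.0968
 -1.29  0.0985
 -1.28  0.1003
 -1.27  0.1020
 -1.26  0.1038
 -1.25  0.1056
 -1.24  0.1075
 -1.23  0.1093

T = 0.6667;  σ√T = 0.3103
d₁ = [ln(450/300) + (0.055 + ½·0.38²)·0.6667] / (σ√T) = (0.4055 + 0.0848) / 0.3103 = 1.5801 → 1.58
d₂ = 1.5801 − 0.3103 = 1.2699 → 1.27
e^(−rT) = e^(−0.055·0.6667) = 0.9640
N(−d₂) = N(-1.27) = 0.1020;  N(−d₁) = N(-1.58) = 0.0571
P = 300·0.9640·0.1020 − 450·0.0571 = 29.4984 − 25.6950 = 3.8034

£3.80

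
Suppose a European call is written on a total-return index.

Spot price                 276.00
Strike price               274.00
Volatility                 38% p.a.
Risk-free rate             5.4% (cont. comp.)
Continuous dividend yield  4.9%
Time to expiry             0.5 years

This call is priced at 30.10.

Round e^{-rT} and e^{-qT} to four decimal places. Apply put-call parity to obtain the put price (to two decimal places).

e^(−qT) = e^(−0.049·0.5) = 0.9758;  e^(−rT) = e^(−0.054·0.5) = 0.9734
Put-call parity: C − P = S·e^(−qT) − K·e^(−rT) = 276·0.9758 − 274·0.9734 = 269.3208 − 266.7116 = 2.6092
P = C − (C − P) = 30.10 − (2.6092) = 27.4908

27.49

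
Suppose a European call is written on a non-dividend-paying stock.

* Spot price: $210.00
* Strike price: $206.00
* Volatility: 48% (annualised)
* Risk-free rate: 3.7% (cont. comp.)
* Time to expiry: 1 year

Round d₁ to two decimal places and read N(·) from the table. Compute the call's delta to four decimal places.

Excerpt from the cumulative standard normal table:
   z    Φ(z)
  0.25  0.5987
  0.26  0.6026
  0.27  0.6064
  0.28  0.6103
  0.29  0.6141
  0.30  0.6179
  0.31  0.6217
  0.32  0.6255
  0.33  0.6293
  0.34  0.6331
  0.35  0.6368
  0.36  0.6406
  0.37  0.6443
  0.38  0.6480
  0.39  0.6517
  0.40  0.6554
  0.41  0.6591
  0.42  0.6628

T = 1;  σ√T = 0.4800
d₁ = [ln(210/206) + (0.037 + 0.48²/2)·1] / 0.4800 = [0.0192 + 0.1522] / 0.4800 = 0.3571 → 0.36
N(d₁) = N(0.36) = 0.6406
Δ_call = N(d₁) = 0.6406

0.6406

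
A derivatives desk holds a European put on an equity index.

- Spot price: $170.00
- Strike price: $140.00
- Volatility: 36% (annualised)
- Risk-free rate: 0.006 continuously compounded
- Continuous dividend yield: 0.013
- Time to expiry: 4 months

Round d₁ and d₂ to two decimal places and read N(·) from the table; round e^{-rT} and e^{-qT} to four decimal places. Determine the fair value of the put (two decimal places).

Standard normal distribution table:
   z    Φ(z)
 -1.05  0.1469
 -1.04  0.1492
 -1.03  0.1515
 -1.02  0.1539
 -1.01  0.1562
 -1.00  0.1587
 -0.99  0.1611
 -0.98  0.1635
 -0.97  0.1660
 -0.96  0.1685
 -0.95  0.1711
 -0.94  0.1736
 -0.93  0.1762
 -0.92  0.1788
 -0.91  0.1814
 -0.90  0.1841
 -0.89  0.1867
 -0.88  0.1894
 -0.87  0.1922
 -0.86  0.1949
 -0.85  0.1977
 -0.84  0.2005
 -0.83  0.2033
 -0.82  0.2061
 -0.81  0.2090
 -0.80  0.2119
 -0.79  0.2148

$3.15

σ√T = 0.36 × 0.5774 = 0.2078
d₁ = [ln(170/140) + (0.006 − 0.013 + ½·0.36²)·0.3333] / (σ√T) = (0.1942 + 0.0193) / 0.2078 = 1.0268 → 1.03
d₂ = 1.0268 − 0.2078 = 0.8190 → 0.82
e^(−qT) = e^(−0.013·0.3333) = 0.9957;  e^(−rT) = e^(−0.006·0.3333) = 0.9980
N(−d₂) = N(-0.82) = 0.2061;  N(−d₁) = N(-1.03) = 0.1515
P = 140·0.9980·0.2061 − 170·0.9957·0.1515 = 28.7963 − 25.6443 = 3.1520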